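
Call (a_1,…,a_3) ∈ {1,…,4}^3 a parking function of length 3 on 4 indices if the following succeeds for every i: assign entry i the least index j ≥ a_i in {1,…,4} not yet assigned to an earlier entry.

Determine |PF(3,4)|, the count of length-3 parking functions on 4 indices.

50

#PF = (4+1−3)·(4+1)^{3−1} = 2·25 = 50
Check (4,3,2) → sorted (2,3,4): b_i ≤ 1+i ∀i, a PF.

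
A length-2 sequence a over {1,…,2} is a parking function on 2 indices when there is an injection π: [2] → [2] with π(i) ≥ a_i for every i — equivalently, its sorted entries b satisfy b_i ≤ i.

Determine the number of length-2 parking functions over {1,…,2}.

3

|PF(2,2)| = (2−2+1)·(2+1)^(2−1) = 1×3 = 3 (Konheim–Weiss)
E.g. (1,2) → sorted (1,2): b_i ≤ i ∀i, a PF.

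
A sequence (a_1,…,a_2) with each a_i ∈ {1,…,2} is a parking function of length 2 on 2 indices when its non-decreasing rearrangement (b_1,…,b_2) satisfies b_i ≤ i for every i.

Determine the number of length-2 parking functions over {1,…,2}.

|PF| = 1·3^1 = 1 · 3 = 3
Example (1,1) → sorted (1,1): b_i ≤ i ∀i, a PF.

3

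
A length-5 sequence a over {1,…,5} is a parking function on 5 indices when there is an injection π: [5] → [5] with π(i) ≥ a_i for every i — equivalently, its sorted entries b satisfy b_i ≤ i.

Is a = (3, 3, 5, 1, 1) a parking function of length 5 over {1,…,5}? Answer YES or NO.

Rearranged: b = (1, 1, 3, 3, 5).
  b_1=1 ≤ 1
  b_2=1 ≤ 2
  b_3=3 ≤ 3
  b_4=3 ≤ 4
  b_5=5 ≤ 5
All bounds hold ⇒ YES

YES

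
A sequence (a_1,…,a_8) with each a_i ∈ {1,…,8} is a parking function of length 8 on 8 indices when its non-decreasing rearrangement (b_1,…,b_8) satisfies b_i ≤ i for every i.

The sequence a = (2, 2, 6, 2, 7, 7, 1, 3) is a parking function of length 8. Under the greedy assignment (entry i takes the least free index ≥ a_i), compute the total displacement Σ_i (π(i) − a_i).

6

Σπ(i) = 1+…+8 = 36; Σa = 2+2+6+2+7+7+1+3 = 30; disp = 36−30 = 6.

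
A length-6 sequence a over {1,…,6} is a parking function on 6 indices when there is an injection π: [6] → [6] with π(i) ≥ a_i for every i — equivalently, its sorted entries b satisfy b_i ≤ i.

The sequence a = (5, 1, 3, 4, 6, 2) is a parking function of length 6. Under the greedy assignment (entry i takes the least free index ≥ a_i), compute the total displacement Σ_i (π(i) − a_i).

Σπ(i) = 1+…+6 = 21; Σa = 5+1+3+4+6+2 = 21; disp = 21−21 = 0.

0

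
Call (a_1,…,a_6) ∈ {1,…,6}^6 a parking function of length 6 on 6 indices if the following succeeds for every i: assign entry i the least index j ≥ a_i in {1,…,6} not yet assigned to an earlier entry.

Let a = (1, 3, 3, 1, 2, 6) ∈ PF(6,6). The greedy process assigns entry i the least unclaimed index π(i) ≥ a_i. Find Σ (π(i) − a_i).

Σπ = 6·7/2 = 21 (π permutes [6]); Σa = 1+3+3+1+2+6 = 16; disp = 21−16 = 5.

5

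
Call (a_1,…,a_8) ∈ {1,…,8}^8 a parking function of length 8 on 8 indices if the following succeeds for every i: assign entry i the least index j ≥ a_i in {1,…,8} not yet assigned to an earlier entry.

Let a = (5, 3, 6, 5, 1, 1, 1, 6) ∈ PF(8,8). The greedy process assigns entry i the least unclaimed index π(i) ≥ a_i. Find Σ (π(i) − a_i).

8

Σπ = 8·9/2 = 36 (π permutes [8]); Σa = 5+3+6+5+1+1+1+6 = 28; disp = 36−28 = 8.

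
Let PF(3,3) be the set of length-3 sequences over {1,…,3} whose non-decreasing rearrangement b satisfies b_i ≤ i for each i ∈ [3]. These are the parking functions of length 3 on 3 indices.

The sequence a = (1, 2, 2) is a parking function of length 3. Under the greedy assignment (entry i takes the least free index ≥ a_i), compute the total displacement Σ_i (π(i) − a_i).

Σπ(i) = 1+…+3 = 6; Σa = 1+2+2 = 5; disp = 6−5 = 1.

1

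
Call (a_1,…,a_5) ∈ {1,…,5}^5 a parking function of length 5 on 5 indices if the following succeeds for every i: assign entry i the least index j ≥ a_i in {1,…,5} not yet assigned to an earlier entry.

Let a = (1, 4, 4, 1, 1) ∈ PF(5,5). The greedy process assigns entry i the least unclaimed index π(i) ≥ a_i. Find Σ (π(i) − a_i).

Σπ(i) = 1+…+5 = 15; Σa = 1+4+4+1+1 = 11; disp = 15−11 = 4.

4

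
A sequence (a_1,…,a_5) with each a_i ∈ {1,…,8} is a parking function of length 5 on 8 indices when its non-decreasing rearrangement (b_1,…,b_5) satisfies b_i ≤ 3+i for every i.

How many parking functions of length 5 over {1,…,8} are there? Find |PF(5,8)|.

26244

Count = 4·9^4 = 4·6561 = 26244
One tuple (7,1,3,6,6) → sorted (1,3,6,6,7): b_i ≤ 3+i ∀i, a PF.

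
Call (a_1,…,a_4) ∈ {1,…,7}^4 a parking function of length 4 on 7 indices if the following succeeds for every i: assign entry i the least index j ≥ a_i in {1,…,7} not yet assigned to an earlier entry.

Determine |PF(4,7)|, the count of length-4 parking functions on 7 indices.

2048

|PF| = (7−4+1)·(7+1)^(4−1) = 4×512 = 2048 [KW]
One tuple (3,6,3,6) → sorted (3,3,6,6): b_i ≤ 3+i ∀i, a PF.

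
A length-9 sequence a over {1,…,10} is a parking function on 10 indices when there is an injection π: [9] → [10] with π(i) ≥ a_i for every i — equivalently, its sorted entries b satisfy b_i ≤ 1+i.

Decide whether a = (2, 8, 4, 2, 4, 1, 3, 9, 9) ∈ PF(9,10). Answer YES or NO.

YES

Rearranged: b = (1, 2, 2, 3, 4, 4, 8, 9, 9).
  b_1=1 ≤ 2
  b_2=2 ≤ 3
  b_3=2 ≤ 4
  b_4=3 ≤ 5
  b_5=4 ≤ 6
  b_6=4 ≤ 7
  b_7=8 ≤ 8
  b_8=9 ≤ 9
  b_9=9 ≤ 10
All bounds hold ⇒ YES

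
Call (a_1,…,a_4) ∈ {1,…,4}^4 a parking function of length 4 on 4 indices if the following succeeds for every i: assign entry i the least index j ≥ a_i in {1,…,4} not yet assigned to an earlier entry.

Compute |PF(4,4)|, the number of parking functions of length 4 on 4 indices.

125

#PF = (4+1−4)·(4+1)^{4−1} = 1·125 = 125 (Konheim–Weiss)
E.g. (1,1,3,3) → sorted (1,1,3,3): b_i ≤ i ∀i, a PF.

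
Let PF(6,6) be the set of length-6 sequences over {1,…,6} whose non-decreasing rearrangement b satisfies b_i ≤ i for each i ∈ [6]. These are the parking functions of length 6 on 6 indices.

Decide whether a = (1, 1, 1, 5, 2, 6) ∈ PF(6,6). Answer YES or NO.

YES

Order a: b = (1, 1, 1, 2, 5, 6).
  b_1=1 ≤ 1
  b_2=1 ≤ 2
  b_3=1 ≤ 3
  b_4=2 ≤ 4
  b_5=5 ≤ 5
  b_6=6 ≤ 6
All bounds hold ⇒ YES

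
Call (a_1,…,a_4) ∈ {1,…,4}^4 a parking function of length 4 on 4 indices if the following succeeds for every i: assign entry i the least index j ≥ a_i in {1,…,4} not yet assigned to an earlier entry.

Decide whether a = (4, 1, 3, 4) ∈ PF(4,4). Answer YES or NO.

Rearranged: b = (1, 3, 4, 4).
  b_1=1 ≤ 1
  b_2=3 > 2
  fails at i=2 ⇒ NO

NO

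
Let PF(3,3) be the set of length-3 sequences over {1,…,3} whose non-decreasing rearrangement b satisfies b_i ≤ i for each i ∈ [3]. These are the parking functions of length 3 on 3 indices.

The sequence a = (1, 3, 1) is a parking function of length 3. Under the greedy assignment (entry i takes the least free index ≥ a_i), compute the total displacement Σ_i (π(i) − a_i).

1

Σπ(i) = 1+…+3 = 6; Σa = 1+3+1 = 5; disp = 6−5 = 1.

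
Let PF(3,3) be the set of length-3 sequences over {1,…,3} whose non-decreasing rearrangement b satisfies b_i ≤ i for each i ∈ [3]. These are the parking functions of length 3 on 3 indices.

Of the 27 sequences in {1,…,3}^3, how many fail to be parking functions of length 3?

11

Count = (3+1−3)·(3+1)^{3−1} = 1·16 = 16 (Konheim–Weiss)
Example (3,3,3) → sorted (3,3,3): b_1=3>1, not a PF.
So 27 − 16 = 11 fail.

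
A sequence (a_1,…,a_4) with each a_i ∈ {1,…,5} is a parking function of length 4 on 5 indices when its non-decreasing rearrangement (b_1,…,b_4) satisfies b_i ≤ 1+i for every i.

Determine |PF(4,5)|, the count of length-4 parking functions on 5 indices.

432

#PF = (6−4)·6^(4−1) = 2 · 216 = 432 (Konheim–Weiss)
One tuple (2,1,2,4) → sorted (1,2,2,4): b_i ≤ 1+i ∀i, a PF.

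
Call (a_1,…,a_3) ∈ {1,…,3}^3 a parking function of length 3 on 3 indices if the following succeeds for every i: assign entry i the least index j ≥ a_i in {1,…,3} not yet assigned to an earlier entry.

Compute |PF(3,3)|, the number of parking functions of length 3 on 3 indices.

16

|PF(3,3)| = (4−3)·4^(3−1) = 1×16 = 16
Check (2,1,1) → sorted (1,1,2): b_i ≤ i ∀i, a PF.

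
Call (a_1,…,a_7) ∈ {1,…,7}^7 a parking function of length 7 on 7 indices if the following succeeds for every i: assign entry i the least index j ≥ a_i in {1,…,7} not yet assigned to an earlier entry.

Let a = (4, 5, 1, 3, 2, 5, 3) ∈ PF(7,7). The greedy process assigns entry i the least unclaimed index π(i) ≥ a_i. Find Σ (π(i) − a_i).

5

Σπ = 7·8/2 = 28 (π permutes [7]); Σa = 4+5+1+3+2+5+3 = 23; disp = 28−23 = 5.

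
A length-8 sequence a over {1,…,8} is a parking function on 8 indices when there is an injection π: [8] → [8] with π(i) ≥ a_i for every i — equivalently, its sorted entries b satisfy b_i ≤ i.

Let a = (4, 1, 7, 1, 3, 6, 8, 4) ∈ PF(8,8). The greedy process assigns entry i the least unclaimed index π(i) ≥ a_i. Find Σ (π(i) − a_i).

2

Σπ = 36 ({1..8} each once); Σa = 4+1+7+1+3+6+8+4 = 34; disp = 36−34 = 2.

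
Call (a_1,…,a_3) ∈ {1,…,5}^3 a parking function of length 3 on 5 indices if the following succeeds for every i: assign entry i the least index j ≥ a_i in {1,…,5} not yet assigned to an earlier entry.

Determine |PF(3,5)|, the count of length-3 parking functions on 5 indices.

108

|PF| = (6−3)·6^(3−1) = 3×36 = 108 (Pollak)
Check (2,1,4) → sorted (1,2,4): b_i ≤ 2+i ∀i, a PF.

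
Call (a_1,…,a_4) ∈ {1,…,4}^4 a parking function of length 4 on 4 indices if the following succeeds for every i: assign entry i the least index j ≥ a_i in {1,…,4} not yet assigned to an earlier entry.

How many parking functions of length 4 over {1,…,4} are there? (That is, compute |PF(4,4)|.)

125

#PF = (4−4+1)·(4+1)^(4−1) = 1·125 = 125 [KW]
One tuple (2,1,4,1) → sorted (1,1,2,4): b_i ≤ i ∀i, a PF.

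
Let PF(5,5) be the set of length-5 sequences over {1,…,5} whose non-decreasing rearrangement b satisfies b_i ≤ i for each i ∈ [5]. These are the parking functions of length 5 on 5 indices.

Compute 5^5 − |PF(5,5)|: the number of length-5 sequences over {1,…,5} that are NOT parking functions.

1829

#PF = (5−5+1)·(5+1)^(5−1) = 1 · 1296 = 1296
Example (4,3,5,4,5) → sorted (3,4,4,5,5): b_1=3>1, not a PF.
Total 3125; non-PF = 3125−1296 = 1829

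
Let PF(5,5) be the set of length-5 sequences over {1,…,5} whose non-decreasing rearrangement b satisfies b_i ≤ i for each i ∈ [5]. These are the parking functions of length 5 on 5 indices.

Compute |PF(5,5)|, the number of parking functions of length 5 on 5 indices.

1296

|PF(5,5)| = 1·6^4 = 1 · 1296 = 1296 (Konheim–Weiss)
E.g. (3,1,4,2,4) → sorted (1,2,3,4,4): b_i ≤ i ∀i, a PF.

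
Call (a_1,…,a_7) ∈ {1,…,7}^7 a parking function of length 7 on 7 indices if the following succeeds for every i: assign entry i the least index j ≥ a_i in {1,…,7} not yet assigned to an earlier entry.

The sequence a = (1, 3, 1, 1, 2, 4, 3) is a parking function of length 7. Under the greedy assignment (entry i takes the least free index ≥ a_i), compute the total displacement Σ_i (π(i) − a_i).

13

Σπ = 28 ({1..7} each once); Σa = 1+3+1+1+2+4+3 = 15; disp = 28−15 = 13.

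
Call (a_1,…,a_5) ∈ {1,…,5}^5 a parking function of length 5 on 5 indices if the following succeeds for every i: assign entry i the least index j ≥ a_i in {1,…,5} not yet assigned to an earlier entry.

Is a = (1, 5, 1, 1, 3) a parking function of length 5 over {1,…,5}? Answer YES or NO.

YES

Rearranged: b = (1, 1, 1, 3, 5).
  b_1=1 ≤ 1
  b_2=1 ≤ 2
  b_3=1 ≤ 3
  b_4=3 ≤ 4
  b_5=5 ≤ 5
All bounds hold ⇒ YES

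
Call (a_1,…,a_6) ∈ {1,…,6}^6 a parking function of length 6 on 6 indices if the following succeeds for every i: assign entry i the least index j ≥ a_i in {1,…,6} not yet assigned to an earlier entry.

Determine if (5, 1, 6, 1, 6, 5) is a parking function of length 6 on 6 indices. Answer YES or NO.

NO

Sorted: b = (1, 1, 5, 5, 6, 6).
  b_1=1 ≤ 1
  b_2=1 ≤ 2
  b_3=5 > 3
  fails at i=3 ⇒ NO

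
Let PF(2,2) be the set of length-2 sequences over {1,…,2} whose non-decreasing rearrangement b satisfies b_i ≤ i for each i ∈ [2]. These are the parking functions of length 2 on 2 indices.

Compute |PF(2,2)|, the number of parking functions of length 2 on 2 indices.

3

#PF = (2−2+1)·(2+1)^(2−1) = 1 · 3 = 3 (Konheim–Weiss)
One tuple (2,1) → sorted (1,2): b_i ≤ i ∀i, a PF.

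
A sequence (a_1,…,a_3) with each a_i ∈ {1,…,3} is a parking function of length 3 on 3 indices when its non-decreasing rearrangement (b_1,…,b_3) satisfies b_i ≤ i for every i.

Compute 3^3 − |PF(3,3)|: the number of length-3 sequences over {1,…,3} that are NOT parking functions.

|PF| = (3−3+1)·(3+1)^(3−1) = 1×16 = 16 (Konheim–Weiss)
Check (3,3,2) → sorted (2,3,3): b_1=2>1, not a PF.
So 27 − 16 = 11 fail.

11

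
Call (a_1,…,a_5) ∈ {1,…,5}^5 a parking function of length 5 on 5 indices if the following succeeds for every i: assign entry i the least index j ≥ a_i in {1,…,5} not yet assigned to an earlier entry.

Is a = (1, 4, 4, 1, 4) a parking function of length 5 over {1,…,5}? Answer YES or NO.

Order a: b = (1, 1, 4, 4, 4).
  b_1=1 ≤ 1
  b_2=1 ≤ 2
  b_3=4 > 3
  fails at i=3 ⇒ NO

NO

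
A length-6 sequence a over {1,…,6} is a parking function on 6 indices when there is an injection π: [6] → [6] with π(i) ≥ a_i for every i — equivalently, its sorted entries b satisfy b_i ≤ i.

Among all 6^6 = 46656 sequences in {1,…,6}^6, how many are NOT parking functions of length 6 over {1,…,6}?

29849

|PF(6,6)| = (6+1−6)·(6+1)^{6−1} = 1×16807 = 16807 (Konheim–Weiss)
Check (5,6,5,1,2,2) → sorted (1,2,2,5,5,6): b_4=5>4, not a PF.
Total 46656; non-PF = 46656−16807 = 29849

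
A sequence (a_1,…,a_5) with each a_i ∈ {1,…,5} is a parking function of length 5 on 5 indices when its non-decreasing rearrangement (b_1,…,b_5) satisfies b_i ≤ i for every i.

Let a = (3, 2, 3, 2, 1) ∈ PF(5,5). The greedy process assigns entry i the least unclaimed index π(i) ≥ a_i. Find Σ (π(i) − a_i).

Σπ(i) = 1+…+5 = 15; Σa = 3+2+3+2+1 = 11; disp = 15−11 = 4.

4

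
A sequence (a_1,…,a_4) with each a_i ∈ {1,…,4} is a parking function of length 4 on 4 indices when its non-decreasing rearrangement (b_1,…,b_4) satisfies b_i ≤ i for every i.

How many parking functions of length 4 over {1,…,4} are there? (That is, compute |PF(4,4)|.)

Count = (5−4)·5^(4−1) = 1·125 = 125 [KW]
Example (2,2,4,1) → sorted (1,2,2,4): b_i ≤ i ∀i, a PF.

125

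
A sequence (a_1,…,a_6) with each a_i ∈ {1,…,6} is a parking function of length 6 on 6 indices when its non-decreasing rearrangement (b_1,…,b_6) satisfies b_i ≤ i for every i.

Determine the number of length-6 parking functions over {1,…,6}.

16807

#PF = (7−6)·7^(6−1) = 1 · 16807 = 16807
E.g. (3,4,5,2,1,6) → sorted (1,2,3,4,5,6): b_i ≤ i ∀i, a PF.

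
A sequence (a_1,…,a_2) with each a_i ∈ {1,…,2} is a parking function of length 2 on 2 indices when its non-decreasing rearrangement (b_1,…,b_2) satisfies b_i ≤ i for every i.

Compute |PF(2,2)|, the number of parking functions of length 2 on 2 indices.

Count = 1·3^1 = 1×3 = 3 [KW]
One tuple (1,1) → sorted (1,1): b_i ≤ i ∀i, a PF.

3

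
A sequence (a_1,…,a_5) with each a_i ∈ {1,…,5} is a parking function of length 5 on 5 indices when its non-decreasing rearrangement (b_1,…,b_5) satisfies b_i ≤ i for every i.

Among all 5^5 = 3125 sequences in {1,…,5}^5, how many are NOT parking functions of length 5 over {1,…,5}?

1829

#PF = (6−5)·6^(5−1) = 1 · 1296 = 1296
One tuple (1,5,5,5,1) → sorted (1,1,5,5,5): b_3=5>3, not a PF.
Total 3125; non-PF = 3125−1296 = 1829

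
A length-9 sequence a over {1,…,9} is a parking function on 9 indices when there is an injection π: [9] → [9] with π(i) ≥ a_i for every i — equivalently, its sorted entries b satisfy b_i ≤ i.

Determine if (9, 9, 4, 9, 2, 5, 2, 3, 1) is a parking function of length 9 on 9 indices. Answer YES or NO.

Sorted: b = (1, 2, 2, 3, 4, 5, 9, 9, 9).
  b_1=1 ≤ 1
  b_2=2 ≤ 2
  b_3=2 ≤ 3
  b_4=3 ≤ 4
  b_5=4 ≤ 5
  b_6=5 ≤ 6
  b_7=9 > 7
  fails at i=7 ⇒ NO

NO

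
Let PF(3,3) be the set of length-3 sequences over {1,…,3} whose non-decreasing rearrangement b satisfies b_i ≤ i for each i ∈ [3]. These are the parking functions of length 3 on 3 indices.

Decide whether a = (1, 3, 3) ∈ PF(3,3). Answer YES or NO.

NO

Rearranged: b = (1, 3, 3).
  b_1=1 ≤ 1
  b_2=3 > 2
  fails at i=2 ⇒ NO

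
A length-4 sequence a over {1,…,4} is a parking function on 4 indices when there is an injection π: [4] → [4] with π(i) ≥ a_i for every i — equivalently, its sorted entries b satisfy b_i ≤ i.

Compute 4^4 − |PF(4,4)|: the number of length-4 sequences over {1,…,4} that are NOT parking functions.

|PF| = (4−4+1)·(4+1)^(4−1) = 1×125 = 125 [KW]
E.g. (4,4,4,2) → sorted (2,4,4,4): b_1=2>1, not a PF.
Total 256; non-PF = 256−125 = 131

131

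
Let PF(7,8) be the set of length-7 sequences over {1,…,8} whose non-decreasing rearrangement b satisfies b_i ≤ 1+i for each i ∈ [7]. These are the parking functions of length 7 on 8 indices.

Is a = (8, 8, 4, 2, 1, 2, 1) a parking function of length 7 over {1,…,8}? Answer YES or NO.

NO

Rearranged: b = (1, 1, 2, 2, 4, 8, 8).
  b_1=1 ≤ 2
  b_2=1 ≤ 3
  b_3=2 ≤ 4
  b_4=2 ≤ 5
  b_5=4 ≤ 6
  b_6=8 > 7
  fails at i=6 ⇒ NO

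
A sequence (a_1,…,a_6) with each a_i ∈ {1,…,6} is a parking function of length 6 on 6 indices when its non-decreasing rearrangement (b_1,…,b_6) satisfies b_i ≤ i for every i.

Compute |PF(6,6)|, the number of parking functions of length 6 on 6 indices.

|PF| = 1·7^5 = 1 · 16807 = 16807
E.g. (4,2,3,2,5,1) → sorted (1,2,2,3,4,5): b_i ≤ i ∀i, a PF.

16807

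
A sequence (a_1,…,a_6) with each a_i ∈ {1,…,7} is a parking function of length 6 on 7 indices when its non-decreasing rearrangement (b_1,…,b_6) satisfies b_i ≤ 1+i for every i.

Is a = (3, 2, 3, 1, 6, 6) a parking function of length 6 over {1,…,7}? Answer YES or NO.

Sorted: b = (1, 2, 3, 3, 6, 6).
  b_1=1 ≤ 2
  b_2=2 ≤ 3
  b_3=3 ≤ 4
  b_4=3 ≤ 5
  b_5=6 ≤ 6
  b_6=6 ≤ 7
All bounds hold ⇒ YES

YES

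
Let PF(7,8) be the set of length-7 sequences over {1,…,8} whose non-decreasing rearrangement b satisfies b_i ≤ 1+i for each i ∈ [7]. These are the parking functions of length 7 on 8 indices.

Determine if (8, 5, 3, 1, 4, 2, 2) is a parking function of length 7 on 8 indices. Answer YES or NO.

Rearranged: b = (1, 2, 2, 3, 4, 5, 8).
  b_1=1 ≤ 2
  b_2=2 ≤ 3
  b_3=2 ≤ 4
  b_4=3 ≤ 5
  b_5=4 ≤ 6
  b_6=5 ≤ 7
  b_7=8 ≤ 8
All bounds hold ⇒ YES

YES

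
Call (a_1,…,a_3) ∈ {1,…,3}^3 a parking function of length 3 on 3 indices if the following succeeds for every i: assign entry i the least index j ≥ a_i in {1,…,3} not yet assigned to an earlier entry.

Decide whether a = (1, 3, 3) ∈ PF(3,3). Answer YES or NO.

Order a: b = (1, 3, 3).
  b_1=1 ≤ 1
  b_2=3 > 2
  fails at i=2 ⇒ NO

NO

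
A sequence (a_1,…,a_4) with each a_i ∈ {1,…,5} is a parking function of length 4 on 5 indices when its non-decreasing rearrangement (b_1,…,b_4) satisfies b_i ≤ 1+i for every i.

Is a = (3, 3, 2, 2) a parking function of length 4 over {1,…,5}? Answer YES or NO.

Order a: b = (2, 2, 3, 3).
  b_1=2 ≤ 2
  b_2=2 ≤ 3
  b_3=3 ≤ 4
  b_4=3 ≤ 5
All bounds hold ⇒ YES

YES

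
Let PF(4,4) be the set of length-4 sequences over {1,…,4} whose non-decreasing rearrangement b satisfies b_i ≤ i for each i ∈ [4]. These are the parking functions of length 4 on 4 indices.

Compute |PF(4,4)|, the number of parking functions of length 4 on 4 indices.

125

Count = (5−4)·5^(4−1) = 1×125 = 125
E.g. (2,1,2,4) → sorted (1,2,2,4): b_i ≤ i ∀i, a PF.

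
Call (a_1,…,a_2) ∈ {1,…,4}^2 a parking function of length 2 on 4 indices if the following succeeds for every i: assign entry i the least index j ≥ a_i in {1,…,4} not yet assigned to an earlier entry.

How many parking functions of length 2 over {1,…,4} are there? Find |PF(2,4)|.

15

#PF = (4+1−2)·(4+1)^{2−1} = 3 · 5 = 15 (Pollak)
E.g. (3,1) → sorted (1,3): b_i ≤ 2+i ∀i, a PF.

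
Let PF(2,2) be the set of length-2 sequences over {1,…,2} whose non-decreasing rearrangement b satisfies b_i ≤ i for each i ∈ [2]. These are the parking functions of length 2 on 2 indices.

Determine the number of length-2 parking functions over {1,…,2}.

3

Count = 1·3^1 = 1 · 3 = 3 (Pollak)
Check (1,1) → sorted (1,1): b_i ≤ i ∀i, a PF.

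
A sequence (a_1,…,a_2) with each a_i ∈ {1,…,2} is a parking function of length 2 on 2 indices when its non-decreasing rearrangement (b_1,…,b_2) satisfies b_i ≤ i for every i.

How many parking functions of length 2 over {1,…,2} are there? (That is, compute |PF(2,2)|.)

|PF(2,2)| = (2+1−2)·(2+1)^{2−1} = 1·3 = 3 (Konheim–Weiss)
E.g. (2,1) → sorted (1,2): b_i ≤ i ∀i, a PF.

3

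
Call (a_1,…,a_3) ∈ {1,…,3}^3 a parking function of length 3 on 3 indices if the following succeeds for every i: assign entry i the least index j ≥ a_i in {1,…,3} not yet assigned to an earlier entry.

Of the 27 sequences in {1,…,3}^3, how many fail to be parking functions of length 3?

11

|PF(3,3)| = (4−3)·4^(3−1) = 1·16 = 16 (Pollak)
Check (2,2,3) → sorted (2,2,3): b_1=2>1, not a PF.
3^3 − 16 = 27 − 16 = 11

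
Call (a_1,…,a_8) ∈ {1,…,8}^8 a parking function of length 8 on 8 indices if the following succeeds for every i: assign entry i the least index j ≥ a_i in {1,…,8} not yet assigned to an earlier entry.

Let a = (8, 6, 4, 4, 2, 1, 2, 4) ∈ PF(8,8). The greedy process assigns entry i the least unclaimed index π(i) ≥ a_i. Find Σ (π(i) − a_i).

5

Σπ = 8·9/2 = 36 (π permutes [8]); Σa = 8+6+4+4+2+1+2+4 = 31; disp = 36−31 = 5.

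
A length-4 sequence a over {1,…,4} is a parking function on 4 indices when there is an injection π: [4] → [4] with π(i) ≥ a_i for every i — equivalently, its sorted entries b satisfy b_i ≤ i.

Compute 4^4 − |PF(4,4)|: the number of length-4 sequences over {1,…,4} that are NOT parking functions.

|PF| = (4−4+1)·(4+1)^(4−1) = 1·125 = 125 (Pollak)
Check (3,2,4,3) → sorted (2,3,3,4): b_1=2>1, not a PF.
Total 256; non-PF = 256−125 = 131

131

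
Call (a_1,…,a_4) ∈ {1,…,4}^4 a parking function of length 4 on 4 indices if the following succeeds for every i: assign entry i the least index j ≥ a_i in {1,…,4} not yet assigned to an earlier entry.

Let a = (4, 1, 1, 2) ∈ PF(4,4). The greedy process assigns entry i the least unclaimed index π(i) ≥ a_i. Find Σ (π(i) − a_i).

Σπ = 4·5/2 = 10 (π permutes [4]); Σa = 4+1+1+2 = 8; disp = 10−8 = 2.

2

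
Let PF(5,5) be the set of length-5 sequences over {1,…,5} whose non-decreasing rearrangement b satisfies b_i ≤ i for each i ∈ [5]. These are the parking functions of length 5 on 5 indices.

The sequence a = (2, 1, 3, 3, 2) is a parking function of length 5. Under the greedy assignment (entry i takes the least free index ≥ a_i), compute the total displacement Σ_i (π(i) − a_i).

Σπ = 5·6/2 = 15 (π permutes [5]); Σa = 2+1+3+3+2 = 11; disp = 15−11 = 4.

4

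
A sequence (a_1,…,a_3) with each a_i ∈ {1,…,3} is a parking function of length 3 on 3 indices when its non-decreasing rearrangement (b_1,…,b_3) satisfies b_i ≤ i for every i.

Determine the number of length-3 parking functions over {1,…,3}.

|PF| = (4−3)·4^(3−1) = 1×16 = 16 [KW]
Check (1,2,2) → sorted (1,2,2): b_i ≤ i ∀i, a PF.

16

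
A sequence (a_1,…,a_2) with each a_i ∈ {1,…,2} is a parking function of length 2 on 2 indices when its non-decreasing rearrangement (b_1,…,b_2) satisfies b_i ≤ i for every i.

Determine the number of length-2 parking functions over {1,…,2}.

3

|PF| = (2+1−2)·(2+1)^{2−1} = 1 · 3 = 3
Check (1,2) → sorted (1,2): b_i ≤ i ∀i, a PF.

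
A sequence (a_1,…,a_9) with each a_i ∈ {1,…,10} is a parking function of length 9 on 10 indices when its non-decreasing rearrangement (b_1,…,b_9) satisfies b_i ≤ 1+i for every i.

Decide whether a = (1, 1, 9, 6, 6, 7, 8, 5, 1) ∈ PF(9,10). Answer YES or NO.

Sorted: b = (1, 1, 1, 5, 6, 6, 7, 8, 9).
  b_1=1 ≤ 2
  b_2=1 ≤ 3
  b_3=1 ≤ 4
  b_4=5 ≤ 5
  b_5=6 ≤ 6
  b_6=6 ≤ 7
  b_7=7 ≤ 8
  b_8=8 ≤ 9
  b_9=9 ≤ 10
All bounds hold ⇒ YES

YES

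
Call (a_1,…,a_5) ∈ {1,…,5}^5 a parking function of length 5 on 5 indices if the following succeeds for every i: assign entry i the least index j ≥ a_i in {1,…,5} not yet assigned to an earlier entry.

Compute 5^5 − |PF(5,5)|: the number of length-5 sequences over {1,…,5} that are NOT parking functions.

1829

|PF| = (6−5)·6^(5−1) = 1·1296 = 1296 (Konheim–Weiss)
E.g. (5,4,5,2,2) → sorted (2,2,4,5,5): b_1=2>1, not a PF.
5^5 − 1296 = 3125 − 1296 = 1829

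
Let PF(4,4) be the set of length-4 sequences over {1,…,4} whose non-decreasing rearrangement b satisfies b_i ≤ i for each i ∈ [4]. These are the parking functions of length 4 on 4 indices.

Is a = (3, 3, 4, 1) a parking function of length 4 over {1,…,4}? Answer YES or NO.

NO

Order a: b = (1, 3, 3, 4).
  b_1=1 ≤ 1
  b_2=3 > 2
  fails at i=2 ⇒ NO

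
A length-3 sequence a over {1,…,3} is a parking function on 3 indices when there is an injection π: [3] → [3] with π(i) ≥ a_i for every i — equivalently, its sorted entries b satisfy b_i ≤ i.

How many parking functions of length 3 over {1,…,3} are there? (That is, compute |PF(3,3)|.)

|PF(3,3)| = 1·4^2 = 1·16 = 16 (Konheim–Weiss)
Example (2,2,1) → sorted (1,2,2): b_i ≤ i ∀i, a PF.

16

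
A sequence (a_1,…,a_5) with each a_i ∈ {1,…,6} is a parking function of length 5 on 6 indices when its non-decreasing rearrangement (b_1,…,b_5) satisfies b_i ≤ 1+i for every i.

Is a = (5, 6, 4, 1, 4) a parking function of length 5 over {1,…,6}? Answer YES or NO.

Order a: b = (1, 4, 4, 5, 6).
  b_1=1 ≤ 2
  b_2=4 > 3
  fails at i=2 ⇒ NO

NO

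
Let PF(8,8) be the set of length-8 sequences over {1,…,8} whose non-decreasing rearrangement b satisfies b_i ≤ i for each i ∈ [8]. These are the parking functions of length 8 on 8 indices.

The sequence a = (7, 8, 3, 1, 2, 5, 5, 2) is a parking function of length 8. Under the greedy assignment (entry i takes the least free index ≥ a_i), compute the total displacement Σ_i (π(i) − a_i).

3

Σπ(i) = 1+…+8 = 36; Σa = 7+8+3+1+2+5+5+2 = 33; disp = 36−33 = 3.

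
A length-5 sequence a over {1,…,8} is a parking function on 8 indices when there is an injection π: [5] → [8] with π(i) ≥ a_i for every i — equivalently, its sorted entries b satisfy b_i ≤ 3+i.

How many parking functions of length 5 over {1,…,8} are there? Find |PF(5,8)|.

|PF(5,8)| = (9−5)·9^(5−1) = 4·6561 = 26244 (Pollak)
Example (4,3,3,7,2) → sorted (2,3,3,4,7): b_i ≤ 3+i ∀i, a PF.

26244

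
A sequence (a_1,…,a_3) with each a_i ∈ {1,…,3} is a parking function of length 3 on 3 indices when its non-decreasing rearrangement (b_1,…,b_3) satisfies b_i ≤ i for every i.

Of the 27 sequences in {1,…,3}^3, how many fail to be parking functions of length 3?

11

|PF(3,3)| = (3+1−3)·(3+1)^{3−1} = 1·16 = 16 (Pollak)
Example (3,3,2) → sorted (2,3,3): b_1=2>1, not a PF.
3^3 − 16 = 27 − 16 = 11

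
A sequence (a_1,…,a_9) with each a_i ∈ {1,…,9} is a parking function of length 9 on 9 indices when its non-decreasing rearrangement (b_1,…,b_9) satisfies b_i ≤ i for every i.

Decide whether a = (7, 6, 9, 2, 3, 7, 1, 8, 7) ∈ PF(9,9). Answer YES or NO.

Rearranged: b = (1, 2, 3, 6, 7, 7, 7, 8, 9).
  b_1=1 ≤ 1
  b_2=2 ≤ 2
  b_3=3 ≤ 3
  b_4=6 > 4
  fails at i=4 ⇒ NO

NO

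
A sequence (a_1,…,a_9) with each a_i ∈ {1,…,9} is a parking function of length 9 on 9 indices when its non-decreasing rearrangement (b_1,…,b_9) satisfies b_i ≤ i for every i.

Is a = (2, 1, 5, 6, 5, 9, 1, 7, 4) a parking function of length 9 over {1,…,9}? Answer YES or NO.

Order a: b = (1, 1, 2, 4, 5, 5, 6, 7, 9).
  b_1=1 ≤ 1
  b_2=1 ≤ 2
  b_3=2 ≤ 3
  b_4=4 ≤ 4
  b_5=5 ≤ 5
  b_6=5 ≤ 6
  b_7=6 ≤ 7
  b_8=7 ≤ 8
  b_9=9 ≤ 9
All bounds hold ⇒ YES

YES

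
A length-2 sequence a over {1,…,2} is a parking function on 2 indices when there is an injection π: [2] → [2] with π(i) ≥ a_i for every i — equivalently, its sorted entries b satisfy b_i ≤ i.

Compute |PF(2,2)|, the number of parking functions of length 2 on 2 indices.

|PF(2,2)| = (2−2+1)·(2+1)^(2−1) = 1×3 = 3
E.g. (1,1) → sorted (1,1): b_i ≤ i ∀i, a PF.

3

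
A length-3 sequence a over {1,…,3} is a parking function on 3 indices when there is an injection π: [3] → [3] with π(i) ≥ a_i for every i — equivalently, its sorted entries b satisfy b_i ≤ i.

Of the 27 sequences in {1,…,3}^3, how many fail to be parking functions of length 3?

|PF| = (3−3+1)·(3+1)^(3−1) = 1×16 = 16
One tuple (2,3,3) → sorted (2,3,3): b_1=2>1, not a PF.
So 27 − 16 = 11 fail.

11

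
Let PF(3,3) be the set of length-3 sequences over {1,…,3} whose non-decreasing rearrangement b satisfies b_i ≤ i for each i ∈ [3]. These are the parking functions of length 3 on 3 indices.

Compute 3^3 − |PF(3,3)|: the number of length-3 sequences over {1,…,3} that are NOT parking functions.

11

|PF| = (4−3)·4^(3−1) = 1·16 = 16 [KW]
Check (3,3,3) → sorted (3,3,3): b_1=3>1, not a PF.
3^3 − 16 = 27 − 16 = 11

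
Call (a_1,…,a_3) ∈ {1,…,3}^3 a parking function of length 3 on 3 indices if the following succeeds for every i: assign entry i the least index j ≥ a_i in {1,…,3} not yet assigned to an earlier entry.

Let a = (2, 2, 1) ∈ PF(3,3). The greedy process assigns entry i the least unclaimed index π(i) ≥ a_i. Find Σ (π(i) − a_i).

1

Σπ = 6 ({1..3} each once); Σa = 2+2+1 = 5; disp = 6−5 = 1.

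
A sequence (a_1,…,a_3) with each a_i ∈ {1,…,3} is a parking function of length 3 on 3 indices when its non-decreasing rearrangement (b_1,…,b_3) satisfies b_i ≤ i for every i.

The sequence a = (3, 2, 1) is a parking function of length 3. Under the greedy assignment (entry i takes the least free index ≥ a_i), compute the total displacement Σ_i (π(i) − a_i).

0

Σπ(i) = 1+…+3 = 6; Σa = 3+2+1 = 6; disp = 6−6 = 0.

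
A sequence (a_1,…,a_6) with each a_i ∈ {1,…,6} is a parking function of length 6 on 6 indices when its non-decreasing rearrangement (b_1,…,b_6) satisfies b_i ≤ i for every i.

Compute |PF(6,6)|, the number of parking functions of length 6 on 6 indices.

16807

|PF| = (6+1−6)·(6+1)^{6−1} = 1·16807 = 16807
E.g. (3,1,6,1,3,1) → sorted (1,1,1,3,3,6): b_i ≤ i ∀i, a PF.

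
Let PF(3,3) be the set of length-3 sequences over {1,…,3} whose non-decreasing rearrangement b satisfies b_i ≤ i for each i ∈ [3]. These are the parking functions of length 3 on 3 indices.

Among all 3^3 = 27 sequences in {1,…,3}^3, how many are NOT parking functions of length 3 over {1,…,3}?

11

Count = (3−3+1)·(3+1)^(3−1) = 1×16 = 16 (Pollak)
Check (3,1,3) → sorted (1,3,3): b_2=3>2, not a PF.
Total 27; non-PF = 27−16 = 11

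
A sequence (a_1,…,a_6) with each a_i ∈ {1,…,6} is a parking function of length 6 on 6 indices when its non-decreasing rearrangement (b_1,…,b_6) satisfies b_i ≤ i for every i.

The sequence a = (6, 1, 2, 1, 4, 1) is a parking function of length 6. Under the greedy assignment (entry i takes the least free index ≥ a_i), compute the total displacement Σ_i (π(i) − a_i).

Σπ = 21 ({1..6} each once); Σa = 6+1+2+1+4+1 = 15; disp = 21−15 = 6.

6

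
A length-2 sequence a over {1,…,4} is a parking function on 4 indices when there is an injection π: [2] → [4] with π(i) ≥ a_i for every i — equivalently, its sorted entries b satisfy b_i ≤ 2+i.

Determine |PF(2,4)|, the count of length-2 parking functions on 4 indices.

15

|PF| = (5−2)·5^(2−1) = 3 · 5 = 15 (Konheim–Weiss)
One tuple (1,4) → sorted (1,4): b_i ≤ 2+i ∀i, a PF.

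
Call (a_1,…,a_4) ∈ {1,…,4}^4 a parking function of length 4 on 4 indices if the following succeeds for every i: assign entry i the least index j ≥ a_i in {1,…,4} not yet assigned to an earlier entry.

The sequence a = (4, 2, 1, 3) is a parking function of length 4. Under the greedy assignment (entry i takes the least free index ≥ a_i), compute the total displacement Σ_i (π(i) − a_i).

Σπ(i) = 1+…+4 = 10; Σa = 4+2+1+3 = 10; disp = 10−10 = 0.

0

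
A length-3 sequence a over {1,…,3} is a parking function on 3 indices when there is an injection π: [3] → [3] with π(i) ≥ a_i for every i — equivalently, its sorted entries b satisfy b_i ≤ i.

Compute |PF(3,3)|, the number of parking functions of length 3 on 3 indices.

16

|PF(3,3)| = (3+1−3)·(3+1)^{3−1} = 1×16 = 16 (Pollak)
Example (2,1,3) → sorted (1,2,3): b_i ≤ i ∀i, a PF.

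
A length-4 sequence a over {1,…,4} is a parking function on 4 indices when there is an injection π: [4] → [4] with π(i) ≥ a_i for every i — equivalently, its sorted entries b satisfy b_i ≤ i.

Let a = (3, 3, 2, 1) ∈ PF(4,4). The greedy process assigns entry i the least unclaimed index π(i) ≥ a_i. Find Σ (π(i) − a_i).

Σπ = 4·5/2 = 10 (π permutes [4]); Σa = 3+3+2+1 = 9; disp = 10−9 = 1.

1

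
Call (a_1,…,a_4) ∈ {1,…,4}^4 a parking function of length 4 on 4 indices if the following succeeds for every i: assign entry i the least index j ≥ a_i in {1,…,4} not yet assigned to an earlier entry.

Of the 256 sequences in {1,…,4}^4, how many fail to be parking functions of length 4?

131

|PF| = (4−4+1)·(4+1)^(4−1) = 1·125 = 125 [KW]
One tuple (3,4,4,1) → sorted (1,3,4,4): b_2=3>2, not a PF.
Total 256; non-PF = 256−125 = 131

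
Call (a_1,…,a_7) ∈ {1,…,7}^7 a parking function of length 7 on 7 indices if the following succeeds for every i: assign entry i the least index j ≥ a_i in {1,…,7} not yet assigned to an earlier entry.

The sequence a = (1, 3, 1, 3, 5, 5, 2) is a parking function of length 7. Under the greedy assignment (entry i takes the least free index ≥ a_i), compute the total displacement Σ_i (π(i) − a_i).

Σπ = 7·8/2 = 28 (π permutes [7]); Σa = 1+3+1+3+5+5+2 = 20; disp = 28−20 = 8.

8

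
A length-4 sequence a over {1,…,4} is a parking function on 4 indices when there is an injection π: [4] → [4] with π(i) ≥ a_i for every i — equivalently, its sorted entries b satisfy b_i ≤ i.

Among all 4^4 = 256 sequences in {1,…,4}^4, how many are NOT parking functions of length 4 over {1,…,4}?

131

|PF(4,4)| = (4−4+1)·(4+1)^(4−1) = 1 · 125 = 125
Example (3,4,4,4) → sorted (3,4,4,4): b_1=3>1, not a PF.
Total 256; non-PF = 256−125 = 131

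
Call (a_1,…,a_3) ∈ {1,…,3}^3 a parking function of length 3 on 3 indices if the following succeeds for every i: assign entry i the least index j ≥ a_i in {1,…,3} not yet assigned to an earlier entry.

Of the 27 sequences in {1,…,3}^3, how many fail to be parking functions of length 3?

11

Count = (3−3+1)·(3+1)^(3−1) = 1·16 = 16 (Pollak)
Check (3,2,3) → sorted (2,3,3): b_1=2>1, not a PF.
So 27 − 16 = 11 fail.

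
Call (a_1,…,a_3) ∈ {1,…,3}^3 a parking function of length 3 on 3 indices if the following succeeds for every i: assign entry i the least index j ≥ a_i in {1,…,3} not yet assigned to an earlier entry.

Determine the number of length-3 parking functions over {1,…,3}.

16

Count = (4−3)·4^(3−1) = 1·16 = 16 [KW]
One tuple (1,2,2) → sorted (1,2,2): b_i ≤ i ∀i, a PF.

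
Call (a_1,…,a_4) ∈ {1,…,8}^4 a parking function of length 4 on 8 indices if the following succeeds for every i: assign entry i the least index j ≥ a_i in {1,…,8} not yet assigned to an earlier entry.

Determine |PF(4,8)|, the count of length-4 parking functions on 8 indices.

3645

Count = (8−4+1)·(8+1)^(4−1) = 5·729 = 3645 (Pollak)
E.g. (3,5,1,5) → sorted (1,3,5,5): b_i ≤ 4+i ∀i, a PF.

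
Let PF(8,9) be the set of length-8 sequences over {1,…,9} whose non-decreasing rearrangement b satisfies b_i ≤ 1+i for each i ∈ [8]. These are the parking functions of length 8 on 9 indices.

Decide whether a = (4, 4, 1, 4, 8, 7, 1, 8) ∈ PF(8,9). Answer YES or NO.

Sorted: b = (1, 1, 4, 4, 4, 7, 8, 8).
  b_1=1 ≤ 2
  b_2=1 ≤ 3
  b_3=4 ≤ 4
  b_4=4 ≤ 5
  b_5=4 ≤ 6
  b_6=7 ≤ 7
  b_7=8 ≤ 8
  b_8=8 ≤ 9
All bounds hold ⇒ YES

YES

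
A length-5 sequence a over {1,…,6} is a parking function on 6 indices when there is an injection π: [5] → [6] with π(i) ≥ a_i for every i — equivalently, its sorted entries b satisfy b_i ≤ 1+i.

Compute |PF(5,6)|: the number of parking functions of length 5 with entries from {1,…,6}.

4802

#PF = (7−5)·7^(5−1) = 2·2401 = 4802 (Pollak)
E.g. (2,1,3,1,6) → sorted (1,1,2,3,6): b_i ≤ 1+i ∀i, a PF.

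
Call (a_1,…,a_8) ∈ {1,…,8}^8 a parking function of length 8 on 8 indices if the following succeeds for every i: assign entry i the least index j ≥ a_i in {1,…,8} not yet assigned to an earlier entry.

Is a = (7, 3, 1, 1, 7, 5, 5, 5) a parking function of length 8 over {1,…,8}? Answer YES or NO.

Rearranged: b = (1, 1, 3, 5, 5, 5, 7, 7).
  b_1=1 ≤ 1
  b_2=1 ≤ 2
  b_3=3 ≤ 3
  b_4=5 > 4
  fails at i=4 ⇒ NO

NO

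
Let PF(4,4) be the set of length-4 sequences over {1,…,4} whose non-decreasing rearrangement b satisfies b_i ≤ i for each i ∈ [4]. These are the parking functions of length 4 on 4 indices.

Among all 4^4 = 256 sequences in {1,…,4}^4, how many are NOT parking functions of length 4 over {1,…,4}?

131

|PF(4,4)| = 1·5^3 = 1×125 = 125
Check (3,3,4,4) → sorted (3,3,4,4): b_1=3>1, not a PF.
So 256 − 125 = 131 fail.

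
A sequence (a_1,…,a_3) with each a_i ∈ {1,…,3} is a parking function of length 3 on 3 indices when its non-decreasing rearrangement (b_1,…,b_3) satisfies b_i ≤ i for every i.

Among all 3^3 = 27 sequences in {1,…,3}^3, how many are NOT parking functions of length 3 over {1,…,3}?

11

#PF = 1·4^2 = 1×16 = 16 (Konheim–Weiss)
One tuple (3,3,2) → sorted (2,3,3): b_1=2>1, not a PF.
Total 27; non-PF = 27−16 = 11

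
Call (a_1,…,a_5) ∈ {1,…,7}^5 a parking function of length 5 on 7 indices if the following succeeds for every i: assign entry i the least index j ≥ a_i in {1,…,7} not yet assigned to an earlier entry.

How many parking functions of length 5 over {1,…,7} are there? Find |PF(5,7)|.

12288

|PF(5,7)| = (7+1−5)·(7+1)^{5−1} = 3 · 4096 = 12288 [KW]
E.g. (3,3,3,3,3) → sorted (3,3,3,3,3): b_i ≤ 2+i ∀i, a PF.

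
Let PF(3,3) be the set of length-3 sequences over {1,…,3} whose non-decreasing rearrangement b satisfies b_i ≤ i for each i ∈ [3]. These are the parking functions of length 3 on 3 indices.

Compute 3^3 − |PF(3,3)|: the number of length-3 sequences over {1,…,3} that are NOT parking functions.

|PF| = 1·4^2 = 1×16 = 16 (Konheim–Weiss)
Check (3,3,1) → sorted (1,3,3): b_2=3>2, not a PF.
So 27 − 16 = 11 fail.

11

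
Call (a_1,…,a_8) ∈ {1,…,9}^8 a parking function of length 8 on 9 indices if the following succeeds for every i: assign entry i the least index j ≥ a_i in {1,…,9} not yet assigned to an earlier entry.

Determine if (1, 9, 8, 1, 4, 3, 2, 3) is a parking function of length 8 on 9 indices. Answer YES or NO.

YES

Sorted: b = (1, 1, 2, 3, 3, 4, 8, 9).
  b_1=1 ≤ 2
  b_2=1 ≤ 3
  b_3=2 ≤ 4
  b_4=3 ≤ 5
  b_5=3 ≤ 6
  b_6=4 ≤ 7
  b_7=8 ≤ 8
  b_8=9 ≤ 9
All bounds hold ⇒ YES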